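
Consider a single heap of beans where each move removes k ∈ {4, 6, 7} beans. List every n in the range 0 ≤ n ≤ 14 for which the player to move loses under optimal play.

0, 1, 2, 3, 11, 12, 13, 14

Build the Grundy sequence with g(k) = mex{g(k−s) : s ∈ {4, 6, 7}, s ≤ k}:
k:     0  1  2  3  4  5  6  7  8  9 10 11 12 13 14
g(k):  0  0  0  0  1  1  1  1  2  2  2  0  0  0  0
The P-positions (g = 0) in 0..14 are 0, 1, 2, 3, 11, 12, 13, 14.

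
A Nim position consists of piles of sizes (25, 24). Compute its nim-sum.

1

Nim-sum: 25 ⊕ 24 = 1.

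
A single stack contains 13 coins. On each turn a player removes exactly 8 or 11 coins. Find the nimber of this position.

Build the Grundy sequence with g(k) = mex{g(k−s) : s ∈ {8, 11}, s ≤ k}:
k:     0  1  2  3  4  5  6  7  8  9 10 11 12 13
g(k):  0  0  0  0  0  0  0  0  1  1  1  1  1  1
So g(13) = 1.

1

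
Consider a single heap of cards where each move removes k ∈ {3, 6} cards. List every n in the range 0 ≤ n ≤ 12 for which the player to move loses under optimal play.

Compute g(0), g(1), … for moves {3, 6}:
k:     0  1  2  3  4  5  6  7  8  9 10 11 12
g(k):  0  0  0  1  1  1  2  2  2  0  0  0  1
The P-positions (g = 0) in 0..12 are 0, 1, 2, 9, 10, 11.

0, 1, 2, 9, 10, 11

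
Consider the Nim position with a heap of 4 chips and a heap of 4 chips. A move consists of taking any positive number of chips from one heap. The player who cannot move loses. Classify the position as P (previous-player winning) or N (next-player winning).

Compute the nim-sum pairwise:
4 XOR 4 = 0
The nim-sum is 0, so this is a P-position: the player to move is in a losing position under optimal play.

P-position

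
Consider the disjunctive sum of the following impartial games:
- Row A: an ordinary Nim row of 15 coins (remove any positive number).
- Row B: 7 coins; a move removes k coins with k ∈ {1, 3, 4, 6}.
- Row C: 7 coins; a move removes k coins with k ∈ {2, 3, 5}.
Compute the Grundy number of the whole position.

15

Row A is a plain Nim row of size 15, so its Grundy value is 15.
Build the Grundy sequence for row B with g(k) = mex{g(k−s) : s ∈ {1, 3, 4, 6}, s ≤ k}:
g(0) = mex{} = 0
g(1) = mex{0} = 1
g(2) = mex{1} = 0
g(3) = mex{0} = 1
g(4) = mex{0,1} = 2
g(5) = mex{0,1,2} = 3
g(6) = mex{0,1,3} = 2
g(7) = mex{1,2} = 0
So g(7) = 0.
For row C, compute g(0), g(1), … with moves {2, 3, 5}:
g(0) = mex{} = 0
g(1) = mex{} = 0
g(2) = mex{0} = 1
g(3) = mex{0} = 1
g(4) = mex{0,1} = 2
g(5) = mex{0,1} = 2
g(6) = mex{0,1,2} = 3
g(7) = mex{1,2} = 0
So g(7) = 0.
The value of a disjunctive sum is the nim-sum of the parts.
Combined value = 15 XOR 0 XOR 0 = 15.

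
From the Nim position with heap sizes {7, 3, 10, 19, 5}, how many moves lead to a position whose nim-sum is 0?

1

Nim-sum: 7 ^ 3 ^ 10 ^ 19 ^ 5 = 24.
The overall nim-sum is X = 24. A heap of size p has a winning move iff p XOR X < p (reduce it to p XOR X).
  7: 7 XOR 24 = 31 ≥ 7 — no move.
  3: 3 XOR 24 = 27 ≥ 3 — no move.
  10: 10 XOR 24 = 18 ≥ 10 — no move.
  19: 19 XOR 24 = 11 < 19 — winning move (to 11).
  5: 5 XOR 24 = 29 ≥ 5 — no move.
That gives 1 winning move.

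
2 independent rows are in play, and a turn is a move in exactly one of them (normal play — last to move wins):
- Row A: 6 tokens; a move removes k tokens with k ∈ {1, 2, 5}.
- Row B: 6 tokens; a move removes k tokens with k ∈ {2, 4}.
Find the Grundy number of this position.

For row A, compute g(0), g(1), … with moves {1, 2, 5}:
g(0) = mex{} = 0
g(1) = mex{0} = 1
g(2) = mex{0,1} = 2
g(3) = mex{1,2} = 0
g(4) = mex{0,2} = 1
g(5) = mex{0,1} = 2
g(6) = mex{1,2} = 0
So g(6) = 0.
For row B, compute g(0), g(1), … with moves {2, 4}:
k:     0  1  2  3  4  5  6
g(k):  0  0  1  1  2  2  0
So g(6) = 0.
By the Sprague-Grundy theorem, the Grundy value of a sum of independent games is the XOR of the component values.
Combined value = 0 XOR 0 = 0.

0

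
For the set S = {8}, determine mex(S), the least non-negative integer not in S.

0 is not in the set, so the mex is 0.

0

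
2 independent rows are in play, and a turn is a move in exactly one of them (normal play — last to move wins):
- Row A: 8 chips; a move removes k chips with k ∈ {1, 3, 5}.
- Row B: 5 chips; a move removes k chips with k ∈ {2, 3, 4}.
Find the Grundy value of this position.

For row A, compute g(0), g(1), … with moves {1, 3, 5}:
k:     0  1  2  3  4  5  6  7  8
g(k):  0  1  0  1  0  1  0  1  0
So g(8) = 0.
Grundy values for row B (subtraction set {2, 3, 4}):
g(0) = mex{} = 0
g(1) = mex{} = 0
g(2) = mex{0} = 1
g(3) = mex{0} = 1
g(4) = mex{0,1} = 2
g(5) = mex{0,1} = 2
So g(5) = 2.
The value of a disjunctive sum is the nim-sum of the parts.
Combined value = 0 XOR 2 = 2.

2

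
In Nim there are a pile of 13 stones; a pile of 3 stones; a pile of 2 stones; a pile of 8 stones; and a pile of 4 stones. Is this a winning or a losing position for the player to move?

Losing position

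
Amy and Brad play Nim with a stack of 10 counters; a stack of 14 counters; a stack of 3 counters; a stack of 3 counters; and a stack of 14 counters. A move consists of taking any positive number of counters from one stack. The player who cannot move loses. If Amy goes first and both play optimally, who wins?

Amy wins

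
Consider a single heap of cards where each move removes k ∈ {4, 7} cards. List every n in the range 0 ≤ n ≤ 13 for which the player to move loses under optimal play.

0, 1, 2, 3, 11, 12, 13

Compute g(0), g(1), … for moves {4, 7}:
g(0) = mex{} = 0
g(1) = mex{} = 0
g(2) = mex{} = 0
g(3) = mex{} = 0
g(4) = mex{0} = 1
g(5) = mex{0} = 1
g(6) = mex{0} = 1
g(7) = mex{0} = 1
g(8) = mex{0,1} = 2
g(9) = mex{0,1} = 2
g(10) = mex{0,1} = 2
g(11) = mex{1} = 0
g(12) = mex{1,2} = 0
g(13) = mex{1,2} = 0
The P-positions (g = 0) in 0..13 are 0, 1, 2, 3, 11, 12, 13.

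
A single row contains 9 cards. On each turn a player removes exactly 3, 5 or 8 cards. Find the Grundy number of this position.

Grundy values for subtraction set {3, 5, 8}:
k:     0  1  2  3  4  5  6  7  8  9
g(k):  0  0  0  1  1  1  2  2  2  3
So g(9) = 3.

3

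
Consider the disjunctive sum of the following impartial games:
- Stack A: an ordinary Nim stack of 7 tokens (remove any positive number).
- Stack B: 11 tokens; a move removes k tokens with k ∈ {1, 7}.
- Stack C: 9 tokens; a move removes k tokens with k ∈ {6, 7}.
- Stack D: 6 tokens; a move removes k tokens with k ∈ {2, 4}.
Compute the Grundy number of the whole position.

7

Stack A is a plain Nim stack of size 7, so its Grundy value is 7.
Grundy values for stack B (subtraction set {1, 7}):
k:     0  1  2  3  4  5  6  7  8  9 10 11
g(k):  0  1  0  1  0  1  0  1  0  1  0  1
So g(11) = 1.
For stack C, compute g(0), g(1), … with moves {6, 7}:
k:     0  1  2  3  4  5  6  7  8  9
g(k):  0  0  0  0  0  0  1  1  1  1
So g(9) = 1.
Build the Grundy sequence for stack D with g(k) = mex{g(k−s) : s ∈ {2, 4}, s ≤ k}:
k:     0  1  2  3  4  5  6
g(k):  0  0  1  1  2  2  0
So g(6) = 0.
The value of a disjunctive sum is the nim-sum of the parts.
Combined value = 7 XOR 1 XOR 1 XOR 0 = 7.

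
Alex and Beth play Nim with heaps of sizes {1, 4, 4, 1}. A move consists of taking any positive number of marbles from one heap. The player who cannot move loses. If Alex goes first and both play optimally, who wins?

Bitwise XOR of the heap sizes:
  001  (1)
  100  (4)
  100  (4)
  001  (1)
  ---
  000  (0)
The nim-sum is 0, so this is a P-position: the player to move is in a losing position under optimal play; Alex is about to move from it and so loses — Beth wins.

Beth wins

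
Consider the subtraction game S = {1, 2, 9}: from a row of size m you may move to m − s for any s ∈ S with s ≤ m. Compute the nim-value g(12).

2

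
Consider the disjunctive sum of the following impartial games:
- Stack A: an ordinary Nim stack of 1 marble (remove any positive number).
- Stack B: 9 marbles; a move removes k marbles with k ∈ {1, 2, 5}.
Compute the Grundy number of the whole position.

1

Stack A is a plain Nim stack of size 1, so its Grundy value is 1.
For stack B, compute g(0), g(1), … with moves {1, 2, 5}:
k:     0  1  2  3  4  5  6  7  8  9
g(k):  0  1  2  0  1  2  0  1  2  0
So g(9) = 0.
By the Sprague-Grundy theorem, the Grundy value of a sum of independent games is the XOR of the component values.
Combined value = 1 XOR 0 = 1.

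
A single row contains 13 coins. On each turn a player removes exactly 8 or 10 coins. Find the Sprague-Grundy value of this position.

Compute g(0), g(1), … for moves {8, 10}:
g(0) = mex{} = 0
g(1) = mex{} = 0
g(2) = mex{} = 0
g(3) = mex{} = 0
g(4) = mex{} = 0
g(5) = mex{} = 0
g(6) = mex{} = 0
g(7) = mex{} = 0
g(8) = mex{0} = 1
g(9) = mex{0} = 1
g(10) = mex{0} = 1
g(11) = mex{0} = 1
g(12) = mex{0} = 1
g(13) = mex{0} = 1
So g(13) = 1.

1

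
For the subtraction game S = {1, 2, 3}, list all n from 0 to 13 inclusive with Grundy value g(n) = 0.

Build the Grundy sequence with g(k) = mex{g(k−s) : s ∈ {1, 2, 3}, s ≤ k}:
k:     0  1  2  3  4  5  6  7  8  9 10 11 12 13
g(k):  0  1  2  3  0  1  2  3  0  1  2  3  0  1
The P-positions (g = 0) in 0..13 are 0, 4, 8, 12.

0, 4, 8, 12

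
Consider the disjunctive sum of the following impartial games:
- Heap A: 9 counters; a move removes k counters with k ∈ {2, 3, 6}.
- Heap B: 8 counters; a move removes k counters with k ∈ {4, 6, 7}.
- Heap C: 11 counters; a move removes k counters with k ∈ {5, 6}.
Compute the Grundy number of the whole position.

2

Build the Grundy sequence for heap A with g(k) = mex{g(k−s) : s ∈ {2, 3, 6}, s ≤ k}:
k:     0  1  2  3  4  5  6  7  8  9
g(k):  0  0  1  1  2  0  3  1  2  0
So g(9) = 0.
Grundy values for heap B (subtraction set {4, 6, 7}):
k:     0  1  2  3  4  5  6  7  8
g(k):  0  0  0  0  1  1  1  1  2
So g(8) = 2.
For heap C, compute g(0), g(1), … with moves {5, 6}:
k:     0  1  2  3  4  5  6  7  8  9 10 11
g(k):  0  0  0  0  0  1  1  1  1  1  2  0
So g(11) = 0.
By the Sprague-Grundy theorem, the Grundy value of a sum of independent games is the XOR of the component values.
Combined value = 0 ⊕ 2 ⊕ 0 = 2.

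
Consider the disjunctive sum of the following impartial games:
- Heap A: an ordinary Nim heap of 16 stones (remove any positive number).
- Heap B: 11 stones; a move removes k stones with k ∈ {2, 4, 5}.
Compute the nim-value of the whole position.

18

Heap A is a plain Nim heap of size 16, so its Grundy value is 16.
Grundy values for heap B (subtraction set {2, 4, 5}):
g(0) = mex{} = 0
g(1) = mex{} = 0
g(2) = mex{0} = 1
g(3) = mex{0} = 1
g(4) = mex{0,1} = 2
g(5) = mex{0,1} = 2
g(6) = mex{0,1,2} = 3
g(7) = mex{1,2} = 0
g(8) = mex{1,2,3} = 0
g(9) = mex{0,2} = 1
g(10) = mex{0,2,3} = 1
g(11) = mex{0,1,3} = 2
So g(11) = 2.
By the Sprague-Grundy theorem, the Grundy value of a sum of independent games is the XOR of the component values.
Combined value = 16 XOR 2 = 18.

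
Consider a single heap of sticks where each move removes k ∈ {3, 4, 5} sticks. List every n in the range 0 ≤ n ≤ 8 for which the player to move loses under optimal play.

0, 1, 2, 8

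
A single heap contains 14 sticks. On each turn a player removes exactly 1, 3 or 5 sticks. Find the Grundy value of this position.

Grundy values for subtraction set {1, 3, 5}:
k:     0  1  2  3  4  5  6  7  8  9 10 11 12 13 14
g(k):  0  1  0  1  0  1  0  1  0  1  0  1  0  1  0
So g(14) = 0.

0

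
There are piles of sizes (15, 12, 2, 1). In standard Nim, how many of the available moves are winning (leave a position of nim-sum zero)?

0

Nim-sum: 15 XOR 12 XOR 2 XOR 1 = 0.
The nim-sum is already 0, so every move leaves a nonzero nim-sum — there are no winning moves.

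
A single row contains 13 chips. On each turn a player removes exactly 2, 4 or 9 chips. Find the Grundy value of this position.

Grundy values for subtraction set {2, 4, 9}:
k:     0  1  2  3  4  5  6  7  8  9 10 11 12 13
g(k):  0  0  1  1  2  2  0  0  1  1  2  2  0  0
So g(13) = 0.

0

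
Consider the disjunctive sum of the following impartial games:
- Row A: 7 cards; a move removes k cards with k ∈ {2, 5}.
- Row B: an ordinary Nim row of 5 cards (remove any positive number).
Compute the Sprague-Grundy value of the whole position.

5

Grundy values for row A (subtraction set {2, 5}):
g(0) = mex{} = 0
g(1) = mex{} = 0
g(2) = mex{0} = 1
g(3) = mex{0} = 1
g(4) = mex{1} = 0
g(5) = mex{0,1} = 2
g(6) = mex{0} = 1
g(7) = mex{1,2} = 0
So g(7) = 0.
Row B is a plain Nim row of size 5, so its Grundy value is 5.
By the Sprague-Grundy theorem, the Grundy value of a sum of independent games is the XOR of the component values.
Combined value = 0 XOR 5 = 5.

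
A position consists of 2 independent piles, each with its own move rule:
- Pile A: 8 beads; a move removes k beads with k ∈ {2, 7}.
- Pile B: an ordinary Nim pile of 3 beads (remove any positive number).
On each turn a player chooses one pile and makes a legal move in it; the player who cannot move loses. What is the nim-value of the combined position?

For pile A, compute g(0), g(1), … with moves {2, 7}:
k:     0  1  2  3  4  5  6  7  8
g(k):  0  0  1  1  0  0  1  1  2
So g(8) = 2.
Pile B is a plain Nim pile of size 3, so its Grundy value is 3.
By the Sprague-Grundy theorem, the Grundy value of a sum of independent games is the XOR of the component values.
Combined value = 2 XOR 3 = 1.

1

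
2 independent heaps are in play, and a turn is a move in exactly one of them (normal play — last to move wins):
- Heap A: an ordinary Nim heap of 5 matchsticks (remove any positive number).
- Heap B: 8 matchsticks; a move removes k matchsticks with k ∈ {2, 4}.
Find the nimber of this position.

Heap A is a plain Nim heap of size 5, so its Grundy value is 5.
Grundy values for heap B (subtraction set {2, 4}):
k:     0  1  2  3  4  5  6  7  8
g(k):  0  0  1  1  2  2  0  0  1
So g(8) = 1.
By the Sprague-Grundy theorem, the Grundy value of a sum of independent games is the XOR of the component values.
Combined value = 5 XOR 1 = 4.

4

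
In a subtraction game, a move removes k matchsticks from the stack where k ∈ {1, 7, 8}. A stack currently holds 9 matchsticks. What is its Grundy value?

3

Build the Grundy sequence with g(k) = mex{g(k−s) : s ∈ {1, 7, 8}, s ≤ k}:
k:     0  1  2  3  4  5  6  7  8  9
g(k):  0  1  0  1  0  1  0  1  2  3
So g(9) = 3.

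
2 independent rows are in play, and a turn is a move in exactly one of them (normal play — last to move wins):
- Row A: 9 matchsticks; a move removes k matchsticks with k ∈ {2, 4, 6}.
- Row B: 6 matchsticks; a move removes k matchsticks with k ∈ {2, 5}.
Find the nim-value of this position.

1

Grundy values for row A (subtraction set {2, 4, 6}):
g(0) = mex{} = 0
g(1) = mex{} = 0
g(2) = mex{0} = 1
g(3) = mex{0} = 1
g(4) = mex{0,1} = 2
g(5) = mex{0,1} = 2
g(6) = mex{0,1,2} = 3
g(7) = mex{0,1,2} = 3
g(8) = mex{1,2,3} = 0
g(9) = mex{1,2,3} = 0
So g(9) = 0.
For row B, compute g(0), g(1), … with moves {2, 5}:
k:     0  1  2  3  4  5  6
g(k):  0  0  1  1  0  2  1
So g(6) = 1.
By the Sprague-Grundy theorem, the Grundy value of a sum of independent games is the XOR of the component values.
Combined value = 0 XOR 1 = 1.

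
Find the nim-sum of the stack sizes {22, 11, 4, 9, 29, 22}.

Compute the nim-sum pairwise:
22 XOR 11 = 29
29 XOR 4 = 25
25 XOR 9 = 16
16 XOR 29 = 13
13 XOR 22 = 27

27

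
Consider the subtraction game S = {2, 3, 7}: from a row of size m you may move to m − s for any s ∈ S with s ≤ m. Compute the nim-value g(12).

Grundy values for subtraction set {2, 3, 7}:
k:     0  1  2  3  4  5  6  7  8  9 10 11 12
g(k):  0  0  1  1  2  0  0  1  1  2  0  0  1
So g(12) = 1.

1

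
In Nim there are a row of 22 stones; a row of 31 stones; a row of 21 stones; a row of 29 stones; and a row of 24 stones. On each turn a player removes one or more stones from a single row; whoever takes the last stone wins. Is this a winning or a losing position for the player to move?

Winning position

Bitwise XOR of the heap sizes:
  10110  (22)
  11111  (31)
  10101  (21)
  11101  (29)
  11000  (24)
  -----
  11001  (25)
The nim-sum is 25 ≠ 0, so this is an N-position: the player to move can win.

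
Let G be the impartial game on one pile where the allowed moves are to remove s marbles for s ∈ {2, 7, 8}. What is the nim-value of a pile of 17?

Compute g(0), g(1), … for moves {2, 7, 8}:
k:     0  1  2  3  4  5  6  7  8  9 10 11 12 13 14 15 16 17
g(k):  0  0  1  1  0  0  1  1  2  2  0  3  1  2  0  0  1  1
So g(17) = 1.

1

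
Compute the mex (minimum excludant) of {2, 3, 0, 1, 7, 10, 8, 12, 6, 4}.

The values 0, 1, 2, 3, 4 are all present; 5 is the first non-negative integer missing from the set.

5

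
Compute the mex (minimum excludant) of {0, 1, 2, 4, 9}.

3

The values 0, 1, 2 are all present; 3 is the first non-negative integer missing from the set.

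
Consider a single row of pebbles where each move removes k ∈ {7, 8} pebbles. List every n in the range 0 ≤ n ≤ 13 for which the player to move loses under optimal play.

0, 1, 2, 3, 4, 5, 6

Compute g(0), g(1), … for moves {7, 8}:
g(0) = mex{} = 0
g(1) = mex{} = 0
g(2) = mex{} = 0
g(3) = mex{} = 0
g(4) = mex{} = 0
g(5) = mex{} = 0
g(6) = mex{} = 0
g(7) = mex{0} = 1
g(8) = mex{0} = 1
g(9) = mex{0} = 1
g(10) = mex{0} = 1
g(11) = mex{0} = 1
g(12) = mex{0} = 1
g(13) = mex{0} = 1
The P-positions (g = 0) in 0..13 are 0, 1, 2, 3, 4, 5, 6.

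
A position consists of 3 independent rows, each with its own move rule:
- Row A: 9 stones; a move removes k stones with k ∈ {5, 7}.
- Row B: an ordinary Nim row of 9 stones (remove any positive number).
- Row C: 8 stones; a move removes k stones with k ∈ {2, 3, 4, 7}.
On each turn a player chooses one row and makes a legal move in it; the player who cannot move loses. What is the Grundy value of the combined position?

9

Build the Grundy sequence for row A with g(k) = mex{g(k−s) : s ∈ {5, 7}, s ≤ k}:
g(0) = mex{} = 0
g(1) = mex{} = 0
g(2) = mex{} = 0
g(3) = mex{} = 0
g(4) = mex{} = 0
g(5) = mex{0} = 1
g(6) = mex{0} = 1
g(7) = mex{0} = 1
g(8) = mex{0} = 1
g(9) = mex{0} = 1
So g(9) = 1.
Row B is a plain Nim row of size 9, so its Grundy value is 9.
Build the Grundy sequence for row C with g(k) = mex{g(k−s) : s ∈ {2, 3, 4, 7}, s ≤ k}:
k:     0  1  2  3  4  5  6  7  8
g(k):  0  0  1  1  2  2  0  3  1
So g(8) = 1.
The value of a disjunctive sum is the nim-sum of the parts.
Combined value = 1 ⊕ 9 ⊕ 1 = 9.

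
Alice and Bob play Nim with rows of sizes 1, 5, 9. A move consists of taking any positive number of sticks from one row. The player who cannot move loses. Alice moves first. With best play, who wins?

Compute the nim-sum pairwise:
1 ⊕ 5 = 4
4 ⊕ 9 = 13
The nim-sum is 13 ≠ 0, so this is an N-position: the player to move can win; Alice has a winning move.

Alice wins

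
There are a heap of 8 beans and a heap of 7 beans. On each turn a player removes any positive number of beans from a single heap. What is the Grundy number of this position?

Nim-sum: 8 XOR 7 = 15.

15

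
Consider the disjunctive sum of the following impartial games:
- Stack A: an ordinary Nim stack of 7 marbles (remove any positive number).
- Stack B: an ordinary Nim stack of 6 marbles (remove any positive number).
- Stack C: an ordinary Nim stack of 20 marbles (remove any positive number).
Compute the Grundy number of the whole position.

Stack A is a plain Nim stack of size 7, so its Grundy value is 7.
Stack B is a plain Nim stack of size 6, so its Grundy value is 6.
Stack C is a plain Nim stack of size 20, so its Grundy value is 20.
The value of a disjunctive sum is the nim-sum of the parts.
Combined value = 7 XOR 6 XOR 20 = 21.

21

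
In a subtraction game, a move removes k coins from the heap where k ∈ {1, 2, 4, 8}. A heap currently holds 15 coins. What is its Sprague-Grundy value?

0

Compute g(0), g(1), … for moves {1, 2, 4, 8}:
k:     0  1  2  3  4  5  6  7  8  9 10 11 12 13 14 15
g(k):  0  1  2  0  1  2  0  1  2  0  1  2  0  1  2  0
So g(15) = 0.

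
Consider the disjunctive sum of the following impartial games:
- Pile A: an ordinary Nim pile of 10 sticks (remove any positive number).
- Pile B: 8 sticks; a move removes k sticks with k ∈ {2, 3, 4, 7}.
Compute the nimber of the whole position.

Pile A is a plain Nim pile of size 10, so its Grundy value is 10.
For pile B, compute g(0), g(1), … with moves {2, 3, 4, 7}:
g(0) = mex{} = 0
g(1) = mex{} = 0
g(2) = mex{0} = 1
g(3) = mex{0} = 1
g(4) = mex{0,1} = 2
g(5) = mex{0,1} = 2
g(6) = mex{1,2} = 0
g(7) = mex{0,1,2} = 3
g(8) = mex{0,2} = 1
So g(8) = 1.
By the Sprague-Grundy theorem, the Grundy value of a sum of independent games is the XOR of the component values.
Combined value = 10 XOR 1 = 11.

11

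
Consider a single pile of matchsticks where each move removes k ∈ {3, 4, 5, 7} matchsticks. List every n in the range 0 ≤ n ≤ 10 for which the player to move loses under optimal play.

0, 1, 2, 10

Compute g(0), g(1), … for moves {3, 4, 5, 7}:
g(0) = mex{} = 0
g(1) = mex{} = 0
g(2) = mex{} = 0
g(3) = mex{0} = 1
g(4) = mex{0} = 1
g(5) = mex{0} = 1
g(6) = mex{0,1} = 2
g(7) = mex{0,1} = 2
g(8) = mex{0,1} = 2
g(9) = mex{0,1,2} = 3
g(10) = mex{1,2} = 0
The P-positions (g = 0) in 0..10 are 0, 1, 2, 10.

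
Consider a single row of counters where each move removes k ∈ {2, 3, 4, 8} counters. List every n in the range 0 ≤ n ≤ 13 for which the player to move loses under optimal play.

Compute g(0), g(1), … for moves {2, 3, 4, 8}:
k:     0  1  2  3  4  5  6  7  8  9 10 11 12 13
g(k):  0  0  1  1  2  2  0  0  1  1  2  2  0  0
The P-positions (g = 0) in 0..13 are 0, 1, 6, 7, 12, 13.

0, 1, 6, 7, 12, 13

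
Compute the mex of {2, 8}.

0 is not in the set, so the mex is 0.

0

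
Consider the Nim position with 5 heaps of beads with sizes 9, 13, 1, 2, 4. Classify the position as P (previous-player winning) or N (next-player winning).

Bitwise XOR of the heap sizes:
  1001  (9)
  1101  (13)
  0001  (1)
  0010  (2)
  0100  (4)
  ----
  0011  (3)
The nim-sum is 3 ≠ 0, so this is an N-position: the player to move can win.

N-position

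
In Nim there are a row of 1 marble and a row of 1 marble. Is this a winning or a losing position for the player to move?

In binary:
  1  (1)
  1  (1)
  -
  0  (0)
The nim-sum is 0, so this is a P-position: the player to move is in a losing position under optimal play.

Losing position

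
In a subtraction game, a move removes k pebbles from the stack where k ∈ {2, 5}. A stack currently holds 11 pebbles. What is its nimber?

Grundy values for subtraction set {2, 5}:
g(0) = mex{} = 0
g(1) = mex{} = 0
g(2) = mex{0} = 1
g(3) = mex{0} = 1
g(4) = mex{1} = 0
g(5) = mex{0,1} = 2
g(6) = mex{0} = 1
g(7) = mex{1,2} = 0
g(8) = mex{1} = 0
g(9) = mex{0} = 1
g(10) = mex{0,2} = 1
g(11) = mex{1} = 0
So g(11) = 0.

0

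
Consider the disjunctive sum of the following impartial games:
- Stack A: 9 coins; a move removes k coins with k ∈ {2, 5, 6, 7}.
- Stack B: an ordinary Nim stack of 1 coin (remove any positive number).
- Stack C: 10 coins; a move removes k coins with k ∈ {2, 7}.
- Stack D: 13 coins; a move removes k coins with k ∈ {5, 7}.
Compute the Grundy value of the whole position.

3

Build the Grundy sequence for stack A with g(k) = mex{g(k−s) : s ∈ {2, 5, 6, 7}, s ≤ k}:
k:     0  1  2  3  4  5  6  7  8  9
g(k):  0  0  1  1  0  2  1  3  2  2
So g(9) = 2.
Stack B is a plain Nim stack of size 1, so its Grundy value is 1.
For stack C, compute g(0), g(1), … with moves {2, 7}:
g(0) = mex{} = 0
g(1) = mex{} = 0
g(2) = mex{0} = 1
g(3) = mex{0} = 1
g(4) = mex{1} = 0
g(5) = mex{1} = 0
g(6) = mex{0} = 1
g(7) = mex{0} = 1
g(8) = mex{0,1} = 2
g(9) = mex{1} = 0
g(10) = mex{1,2} = 0
So g(10) = 0.
Grundy values for stack D (subtraction set {5, 7}):
g(0) = mex{} = 0
g(1) = mex{} = 0
g(2) = mex{} = 0
g(3) = mex{} = 0
g(4) = mex{} = 0
g(5) = mex{0} = 1
g(6) = mex{0} = 1
g(7) = mex{0} = 1
g(8) = mex{0} = 1
g(9) = mex{0} = 1
g(10) = mex{0,1} = 2
g(11) = mex{0,1} = 2
g(12) = mex{1} = 0
g(13) = mex{1} = 0
So g(13) = 0.
The value of a disjunctive sum is the nim-sum of the parts.
Combined value = 2 ⊕ 1 ⊕ 0 ⊕ 0 = 3.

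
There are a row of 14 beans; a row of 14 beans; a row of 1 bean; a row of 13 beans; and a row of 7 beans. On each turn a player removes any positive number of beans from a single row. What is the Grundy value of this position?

11

Compute the nim-sum pairwise:
14 XOR 14 = 0
0 XOR 1 = 1
1 XOR 13 = 12
12 XOR 7 = 11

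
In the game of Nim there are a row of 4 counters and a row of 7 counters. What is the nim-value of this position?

3

In binary:
  100  (4)
  111  (7)
  ---
  011  (3)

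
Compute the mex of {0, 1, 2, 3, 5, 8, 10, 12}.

4

The values 0, 1, 2, 3 are all present; 4 is the first non-negative integer missing from the set.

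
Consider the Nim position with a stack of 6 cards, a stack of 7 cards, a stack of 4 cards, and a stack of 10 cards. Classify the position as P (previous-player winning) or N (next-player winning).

Compute the nim-sum pairwise:
6 ^ 7 = 1
1 ^ 4 = 5
5 ^ 10 = 15
The nim-sum is 15 ≠ 0, so this is an N-position: the player to move can win.

N-position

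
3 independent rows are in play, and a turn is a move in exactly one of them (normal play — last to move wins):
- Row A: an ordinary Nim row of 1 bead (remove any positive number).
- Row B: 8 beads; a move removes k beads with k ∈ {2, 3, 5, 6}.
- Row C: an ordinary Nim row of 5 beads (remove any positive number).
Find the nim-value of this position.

4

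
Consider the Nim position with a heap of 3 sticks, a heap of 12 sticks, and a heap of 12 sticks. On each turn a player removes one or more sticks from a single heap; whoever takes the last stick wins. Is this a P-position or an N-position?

Compute the nim-sum pairwise:
3 XOR 12 = 15
15 XOR 12 = 3
The nim-sum is 3 ≠ 0, so this is an N-position: the player to move can win.

N-position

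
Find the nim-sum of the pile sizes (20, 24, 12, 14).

Nim-sum: 20 ^ 24 ^ 12 ^ 14 = 14.

14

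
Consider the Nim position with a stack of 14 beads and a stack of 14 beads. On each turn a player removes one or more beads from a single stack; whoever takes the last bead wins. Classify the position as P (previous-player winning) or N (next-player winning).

P-position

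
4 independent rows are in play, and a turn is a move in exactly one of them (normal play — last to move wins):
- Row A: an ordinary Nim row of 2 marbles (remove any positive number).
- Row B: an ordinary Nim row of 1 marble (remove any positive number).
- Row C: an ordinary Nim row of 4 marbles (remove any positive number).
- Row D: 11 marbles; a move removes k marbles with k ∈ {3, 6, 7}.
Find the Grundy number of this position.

Row A is a plain Nim row of size 2, so its Grundy value is 2.
Row B is a plain Nim row of size 1, so its Grundy value is 1.
Row C is a plain Nim row of size 4, so its Grundy value is 4.
Build the Grundy sequence for row D with g(k) = mex{g(k−s) : s ∈ {3, 6, 7}, s ≤ k}:
g(0) = mex{} = 0
g(1) = mex{} = 0
g(2) = mex{} = 0
g(3) = mex{0} = 1
g(4) = mex{0} = 1
g(5) = mex{0} = 1
g(6) = mex{0,1} = 2
g(7) = mex{0,1} = 2
g(8) = mex{0,1} = 2
g(9) = mex{0,1,2} = 3
g(10) = mex{1,2} = 0
g(11) = mex{1,2} = 0
So g(11) = 0.
By the Sprague-Grundy theorem, the Grundy value of a sum of independent games is the XOR of the component values.
Combined value = 2 ⊕ 1 ⊕ 4 ⊕ 0 = 7.

7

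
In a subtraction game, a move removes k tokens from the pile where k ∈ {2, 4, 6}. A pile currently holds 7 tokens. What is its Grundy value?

3

Grundy values for subtraction set {2, 4, 6}:
g(0) = mex{} = 0
g(1) = mex{} = 0
g(2) = mex{0} = 1
g(3) = mex{0} = 1
g(4) = mex{0,1} = 2
g(5) = mex{0,1} = 2
g(6) = mex{0,1,2} = 3
g(7) = mex{0,1,2} = 3
So g(7) = 3.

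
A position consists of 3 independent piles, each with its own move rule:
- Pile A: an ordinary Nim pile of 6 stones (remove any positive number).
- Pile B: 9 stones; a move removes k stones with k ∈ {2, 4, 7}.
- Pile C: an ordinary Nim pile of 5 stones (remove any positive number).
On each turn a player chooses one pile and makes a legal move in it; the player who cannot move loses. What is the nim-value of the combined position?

3

Pile A is a plain Nim pile of size 6, so its Grundy value is 6.
Grundy values for pile B (subtraction set {2, 4, 7}):
g(0) = mex{} = 0
g(1) = mex{} = 0
g(2) = mex{0} = 1
g(3) = mex{0} = 1
g(4) = mex{0,1} = 2
g(5) = mex{0,1} = 2
g(6) = mex{1,2} = 0
g(7) = mex{0,1,2} = 3
g(8) = mex{0,2} = 1
g(9) = mex{1,2,3} = 0
So g(9) = 0.
Pile C is a plain Nim pile of size 5, so its Grundy value is 5.
The value of a disjunctive sum is the nim-sum of the parts.
Combined value = 6 ⊕ 0 ⊕ 5 = 3.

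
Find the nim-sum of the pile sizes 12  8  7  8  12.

Nim-sum: 12 XOR 8 XOR 7 XOR 8 XOR 12 = 7.

7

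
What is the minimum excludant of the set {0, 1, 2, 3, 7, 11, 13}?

The values 0, 1, 2, 3 are all present; 4 is the first non-negative integer missing from the set.

4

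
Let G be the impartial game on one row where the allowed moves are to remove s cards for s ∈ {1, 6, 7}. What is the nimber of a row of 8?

2

Compute g(0), g(1), … for moves {1, 6, 7}:
k:     0  1  2  3  4  5  6  7  8
g(k):  0  1  0  1  0  1  2  3  2
So g(8) = 2.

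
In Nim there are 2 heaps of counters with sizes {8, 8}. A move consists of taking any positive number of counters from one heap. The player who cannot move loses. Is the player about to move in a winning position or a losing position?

Losing position

Nim-sum: 8 ^ 8 = 0.
The nim-sum is 0, so this is a P-position: the player to move is in a losing position under optimal play.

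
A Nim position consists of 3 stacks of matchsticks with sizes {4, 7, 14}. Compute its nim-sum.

13

Nim-sum: 4 XOR 7 XOR 14 = 13.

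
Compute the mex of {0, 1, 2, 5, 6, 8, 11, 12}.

3

The values 0, 1, 2 are all present; 3 is the first non-negative integer missing from the set.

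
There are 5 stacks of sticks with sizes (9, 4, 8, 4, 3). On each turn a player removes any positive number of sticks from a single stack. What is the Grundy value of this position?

2

Compute the nim-sum pairwise:
9 ^ 4 = 13
13 ^ 8 = 5
5 ^ 4 = 1
1 ^ 3 = 2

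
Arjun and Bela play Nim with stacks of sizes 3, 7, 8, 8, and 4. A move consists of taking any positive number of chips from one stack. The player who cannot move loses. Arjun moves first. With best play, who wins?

Write each in binary and XOR column by column:
  0011  (3)
  0111  (7)
  1000  (8)
  1000  (8)
  0100  (4)
  ----
  0000  (0)
The nim-sum is 0, so this is a P-position: the player to move is in a losing position under optimal play; Arjun is about to move from it and so loses — Bela wins.

Bela wins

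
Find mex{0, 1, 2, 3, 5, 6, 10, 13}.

4

The values 0, 1, 2, 3 are all present; 4 is the first non-negative integer missing from the set.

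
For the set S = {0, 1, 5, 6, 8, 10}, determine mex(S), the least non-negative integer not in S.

The values 0, 1 are all present; 2 is the first non-negative integer missing from the set.

2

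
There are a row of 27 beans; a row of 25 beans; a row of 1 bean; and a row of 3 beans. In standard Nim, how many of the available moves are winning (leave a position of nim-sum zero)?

0

Compute the nim-sum pairwise:
27 ^ 25 = 2
2 ^ 1 = 3
3 ^ 3 = 0
The nim-sum is already 0, so every move leaves a nonzero nim-sum — there are no winning moves.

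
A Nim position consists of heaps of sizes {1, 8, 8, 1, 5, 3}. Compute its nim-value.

Write each in binary and XOR column by column:
  0001  (1)
  1000  (8)
  1000  (8)
  0001  (1)
  0101  (5)
  0011  (3)
  ----
  0110  (6)

6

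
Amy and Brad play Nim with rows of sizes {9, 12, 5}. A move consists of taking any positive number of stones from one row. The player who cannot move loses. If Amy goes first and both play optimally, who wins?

Nim-sum: 9 ⊕ 12 ⊕ 5 = 0.
The nim-sum is 0, so this is a P-position: the player to move is in a losing position under optimal play; Amy is about to move from it and so loses — Brad wins.

Brad wins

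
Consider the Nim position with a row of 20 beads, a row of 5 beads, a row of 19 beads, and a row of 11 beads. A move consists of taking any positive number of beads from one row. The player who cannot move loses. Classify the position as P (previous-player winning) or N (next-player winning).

N-position

Nim-sum: 20 ^ 5 ^ 19 ^ 11 = 9.
The nim-sum is 9 ≠ 0, so this is an N-position: the player to move can win.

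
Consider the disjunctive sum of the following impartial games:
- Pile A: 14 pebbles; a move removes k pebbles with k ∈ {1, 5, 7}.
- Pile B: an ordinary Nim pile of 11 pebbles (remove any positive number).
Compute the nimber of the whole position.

Grundy values for pile A (subtraction set {1, 5, 7}):
k:     0  1  2  3  4  5  6  7  8  9 10 11 12 13 14
g(k):  0  1  0  1  0  1  0  1  0  1  0  1  0  1  0
So g(14) = 0.
Pile B is a plain Nim pile of size 11, so its Grundy value is 11.
The value of a disjunctive sum is the nim-sum of the parts.
Combined value = 0 ⊕ 11 = 11.

11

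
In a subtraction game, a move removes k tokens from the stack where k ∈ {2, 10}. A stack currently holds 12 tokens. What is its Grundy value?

Grundy values for subtraction set {2, 10}:
k:     0  1  2  3  4  5  6  7  8  9 10 11 12
g(k):  0  0  1  1  0  0  1  1  0  0  1  1  0
So g(12) = 0.

0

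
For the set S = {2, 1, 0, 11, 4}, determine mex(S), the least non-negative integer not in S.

The values 0, 1, 2 are all present; 3 is the first non-negative integer missing from the set.

3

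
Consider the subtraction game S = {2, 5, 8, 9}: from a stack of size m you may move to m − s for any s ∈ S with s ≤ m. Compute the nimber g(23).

Build the Grundy sequence with g(k) = mex{g(k−s) : s ∈ {2, 5, 8, 9}, s ≤ k}:
k:     0  1  2  3  4  5  6  7  8  9 10 11 12 13 14 15 16 17 18 19 20 21 22 23
g(k):  0  0  1  1  0  2  1  0  2  1  3  0  2  1  0  2  1  0  0  1  1  0  2  1
So g(23) = 1.

1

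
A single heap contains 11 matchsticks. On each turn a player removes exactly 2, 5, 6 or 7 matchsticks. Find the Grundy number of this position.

3

Grundy values for subtraction set {2, 5, 6, 7}:
g(0) = mex{} = 0
g(1) = mex{} = 0
g(2) = mex{0} = 1
g(3) = mex{0} = 1
g(4) = mex{1} = 0
g(5) = mex{0,1} = 2
g(6) = mex{0} = 1
g(7) = mex{0,1,2} = 3
g(8) = mex{0,1} = 2
g(9) = mex{0,1,3} = 2
g(10) = mex{0,1,2} = 3
g(11) = mex{0,1,2} = 3
So g(11) = 3.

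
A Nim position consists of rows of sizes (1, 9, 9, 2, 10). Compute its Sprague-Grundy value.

9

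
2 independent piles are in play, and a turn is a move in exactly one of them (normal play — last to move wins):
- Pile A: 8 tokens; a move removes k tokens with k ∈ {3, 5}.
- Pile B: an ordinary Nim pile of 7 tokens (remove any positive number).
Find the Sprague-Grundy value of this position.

7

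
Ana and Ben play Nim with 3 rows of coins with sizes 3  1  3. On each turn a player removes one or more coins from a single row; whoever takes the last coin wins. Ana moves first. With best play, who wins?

Ana wins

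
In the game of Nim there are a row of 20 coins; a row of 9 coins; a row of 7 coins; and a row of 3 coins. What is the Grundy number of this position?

25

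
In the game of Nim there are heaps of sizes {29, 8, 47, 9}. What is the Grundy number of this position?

Nim-sum: 29 XOR 8 XOR 47 XOR 9 = 51.

51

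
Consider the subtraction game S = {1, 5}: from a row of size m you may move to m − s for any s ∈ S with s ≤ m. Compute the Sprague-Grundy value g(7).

1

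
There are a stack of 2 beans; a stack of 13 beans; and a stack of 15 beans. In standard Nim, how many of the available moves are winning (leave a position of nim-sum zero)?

0

Nim-sum: 2 ⊕ 13 ⊕ 15 = 0.
The nim-sum is already 0, so every move leaves a nonzero nim-sum — there are no winning moves.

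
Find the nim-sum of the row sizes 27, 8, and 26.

Compute the nim-sum pairwise:
27 ^ 8 = 19
19 ^ 26 = 9

9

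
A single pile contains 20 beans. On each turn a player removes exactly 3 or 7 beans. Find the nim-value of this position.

0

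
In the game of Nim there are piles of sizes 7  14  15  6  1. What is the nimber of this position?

1

Nim-sum: 7 ^ 14 ^ 15 ^ 6 ^ 1 = 1.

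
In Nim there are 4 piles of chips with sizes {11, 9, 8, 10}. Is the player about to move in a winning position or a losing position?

Losing position

Nim-sum: 11 ^ 9 ^ 8 ^ 10 = 0.
The nim-sum is 0, so this is a P-position: the player to move is in a losing position under optimal play.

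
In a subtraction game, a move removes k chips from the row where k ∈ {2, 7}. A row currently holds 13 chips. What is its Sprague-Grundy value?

0

Grundy values for subtraction set {2, 7}:
g(0) = mex{} = 0
g(1) = mex{} = 0
g(2) = mex{0} = 1
g(3) = mex{0} = 1
g(4) = mex{1} = 0
g(5) = mex{1} = 0
g(6) = mex{0} = 1
g(7) = mex{0} = 1
g(8) = mex{0,1} = 2
g(9) = mex{1} = 0
g(10) = mex{1,2} = 0
g(11) = mex{0} = 1
g(12) = mex{0} = 1
g(13) = mex{1} = 0
So g(13) = 0.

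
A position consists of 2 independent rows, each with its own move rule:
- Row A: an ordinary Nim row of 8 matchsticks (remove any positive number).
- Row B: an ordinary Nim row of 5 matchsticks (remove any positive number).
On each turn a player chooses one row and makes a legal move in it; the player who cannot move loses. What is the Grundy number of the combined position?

Row A is a plain Nim row of size 8, so its Grundy value is 8.
Row B is a plain Nim row of size 5, so its Grundy value is 5.
By the Sprague-Grundy theorem, the Grundy value of a sum of independent games is the XOR of the component values.
Combined value = 8 ⊕ 5 = 13.

13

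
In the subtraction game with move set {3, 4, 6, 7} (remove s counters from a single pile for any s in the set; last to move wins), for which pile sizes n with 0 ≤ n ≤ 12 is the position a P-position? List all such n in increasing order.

0, 1, 2, 10, 11, 12

Compute g(0), g(1), … for moves {3, 4, 6, 7}:
k:     0  1  2  3  4  5  6  7  8  9 10 11 12
g(k):  0  0  0  1  1  1  2  2  2  3  0  0  0
The P-positions (g = 0) in 0..12 are 0, 1, 2, 10, 11, 12.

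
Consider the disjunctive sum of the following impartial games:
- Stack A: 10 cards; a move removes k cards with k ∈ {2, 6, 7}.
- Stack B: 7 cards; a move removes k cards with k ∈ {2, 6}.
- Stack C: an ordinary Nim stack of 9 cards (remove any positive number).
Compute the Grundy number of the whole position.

11

Build the Grundy sequence for stack A with g(k) = mex{g(k−s) : s ∈ {2, 6, 7}, s ≤ k}:
k:     0  1  2  3  4  5  6  7  8  9 10
g(k):  0  0  1  1  0  0  1  1  2  0  3
So g(10) = 3.
For stack B, compute g(0), g(1), … with moves {2, 6}:
k:     0  1  2  3  4  5  6  7
g(k):  0  0  1  1  0  0  1  1
So g(7) = 1.
Stack C is a plain Nim stack of size 9, so its Grundy value is 9.
By the Sprague-Grundy theorem, the Grundy value of a sum of independent games is the XOR of the component values.
Combined value = 3 ⊕ 1 ⊕ 9 = 11.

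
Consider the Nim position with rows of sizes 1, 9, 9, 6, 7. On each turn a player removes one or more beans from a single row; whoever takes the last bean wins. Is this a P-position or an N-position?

P-position

Compute the nim-sum pairwise:
1 ⊕ 9 = 8
8 ⊕ 9 = 1
1 ⊕ 6 = 7
7 ⊕ 7 = 0
The nim-sum is 0, so this is a P-position: the player to move is in a losing position under optimal play.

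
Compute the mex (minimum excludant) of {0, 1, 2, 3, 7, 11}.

The values 0, 1, 2, 3 are all present; 4 is the first non-negative integer missing from the set.

4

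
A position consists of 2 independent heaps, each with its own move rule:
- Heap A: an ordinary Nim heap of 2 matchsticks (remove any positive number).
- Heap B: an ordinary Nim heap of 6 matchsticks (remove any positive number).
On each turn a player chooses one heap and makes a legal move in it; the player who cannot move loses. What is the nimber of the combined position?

Heap A is a plain Nim heap of size 2, so its Grundy value is 2.
Heap B is a plain Nim heap of size 6, so its Grundy value is 6.
By the Sprague-Grundy theorem, the Grundy value of a sum of independent games is the XOR of the component values.
Combined value = 2 ⊕ 6 = 4.

4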